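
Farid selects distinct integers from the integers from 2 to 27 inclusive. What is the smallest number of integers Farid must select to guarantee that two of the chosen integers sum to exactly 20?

19

A set avoiding the sum 20 can contain at most one of each pair {x, 20−x}, plus the 10 elements whose complement lies outside the range or equal to its own complement.
The integers 10, …, 27 (18 of them) are such a set: any two sum to at least 10+11 = 21 > 20.
By pigeonhole, any 19th integer completes one of the 8 pairs, so 19 choices force a sum of 20.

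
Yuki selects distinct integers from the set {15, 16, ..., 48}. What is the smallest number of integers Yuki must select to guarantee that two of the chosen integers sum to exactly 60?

Two chosen integers sum to 60 exactly when both halves of some pair {x, 60−x} with 15 ≤ x ≤ 60−x ≤ 45 are chosen — 15 such pairs.
The remaining 4 elements (those with no distinct partner in range) can never complete a 60-sum, so the worst case takes all of them and one from each pair: 4 + 15 = 19.
Pigeonhole: the 20th integer has to be the second member of some pair, so 19 + 1 = 20.

20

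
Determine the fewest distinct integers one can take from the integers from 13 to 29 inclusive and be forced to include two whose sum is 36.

Group the elements by complementary pair {x, 36−x}: {13,23}, {14,22}, {15,21}, …, giving 5 two-element pairs; the single value 18 (it cannot pair with itself since the integers are distinct); and 6 integers whose partner 36−x falls outside [13,29].
Pigeonhole: treating each of those 12 groups as a pigeonhole, one can pick one integer per group — 12 integers — with no two summing to 36.
The 13th integer lands in an occupied pair, forcing a sum of 36.

13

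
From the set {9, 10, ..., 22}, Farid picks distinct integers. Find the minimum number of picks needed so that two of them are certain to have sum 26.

11

Two chosen integers sum to 26 exactly when both halves of some pair {x, 26−x} with 9 ≤ x ≤ 26−x ≤ 17 are chosen — 4 such pairs.
The remaining 6 elements (those with no distinct partner in range) can never complete a 26-sum, so the worst case takes all of them and one from each pair: 6 + 4 = 10.
The 11th integer has to be the second member of some pair, so 10 + 1 = 11.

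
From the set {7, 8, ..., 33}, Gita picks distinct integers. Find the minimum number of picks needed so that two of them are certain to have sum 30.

20

A set avoiding the sum 30 can contain at most one of each pair {x, 30−x}, plus the 11 elements whose complement lies outside the range or equal to its own complement.
The integers 15, …, 33 (19 of them) are such a set: any two sum to at least 15+16 = 31 > 30.
By pigeonhole, any 20th integer completes one of the 8 pairs, so 20 choices force a sum of 30.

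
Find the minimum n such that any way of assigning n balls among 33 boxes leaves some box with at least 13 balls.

397

With 396 balls one could put exactly 12 in each of the 33 boxes, and no box would reach 13.
By pigeonhole, one more ball must land in a box that already has 12, giving it 13.
So 33 × 12 + 1 = 397 balls are required.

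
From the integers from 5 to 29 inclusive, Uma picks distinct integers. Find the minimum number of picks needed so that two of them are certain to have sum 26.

A set avoiding the sum 26 can contain at most one of each pair {x, 26−x}, plus the 9 elements whose complement lies outside the range or equal to its own complement.
The integers 13, …, 29 (17 of them) are such a set: any two sum to at least 13+14 = 27 > 26.
Any 18th integer completes one of the 8 pairs, so 18 choices force a sum of 26.

18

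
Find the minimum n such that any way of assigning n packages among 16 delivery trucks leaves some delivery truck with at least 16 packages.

With 240 packages one could put exactly 15 in each of the 16 delivery trucks, and no delivery truck would reach 16.
By the pigeonhole principle, one more package must land in a delivery truck that already has 15, giving it 16.
So 16 × 15 + 1 = 241 packages are required.

241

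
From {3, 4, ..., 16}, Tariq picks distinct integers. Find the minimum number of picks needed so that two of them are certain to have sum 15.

10

A set avoiding the sum 15 can contain at most one of each pair {x, 15−x}, plus the 4 elements whose complement lies outside the range.
The integers 8, …, 16 (9 of them) are such a set: any two sum to at least 8+9 = 17 > 15.
Any 10th integer completes one of the 5 pairs, so 10 choices force a sum of 15.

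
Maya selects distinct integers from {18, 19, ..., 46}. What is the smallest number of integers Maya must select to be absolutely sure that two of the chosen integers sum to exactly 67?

17

Group the elements by complementary pair {x, 67−x}: {21,46}, {22,45}, {23,44}, …, giving 13 two-element pairs and 3 integers whose partner 67−x falls outside [18,46].
Treating each of those 16 groups as a pigeonhole, one can pick one integer per group — 16 integers — with no two summing to 67.
The 17th integer lands in an occupied pair, forcing a sum of 67.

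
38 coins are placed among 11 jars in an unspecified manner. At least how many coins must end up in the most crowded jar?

4

Pigeonhole: the 11 jars are the holes and the 38 coins are the pigeons.
If every jar held at most 3 coins, the total would be at most 11 × 3 = 33, which is less than 38.
So some jar holds at least ⌈38/11⌉ = 4 coins.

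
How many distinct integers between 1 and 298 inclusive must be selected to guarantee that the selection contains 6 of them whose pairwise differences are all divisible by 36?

Integers whose pairwise differences are multiples of 36 are exactly those sharing a remainder mod 36. The 36 residue classes mod 36 are the pigeonholes.
With 180 integers one could put 5 in each residue class and have no class reach 6.
The 181st integer pushes some class to 6, so 36·5 + 1 = 181.

181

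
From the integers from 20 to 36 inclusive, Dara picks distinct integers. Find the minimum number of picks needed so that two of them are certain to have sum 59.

11

Two chosen integers sum to 59 exactly when both halves of some pair {x, 59−x} with 23 ≤ x ≤ 59−x ≤ 36 are chosen — 7 such pairs.
The remaining 3 elements (those with no distinct partner in range) can never complete a 59-sum, so the worst case takes all of them and one from each pair: 3 + 7 = 10.
By pigeonhole, the 11th integer has to be the second member of some pair, so 10 + 1 = 11.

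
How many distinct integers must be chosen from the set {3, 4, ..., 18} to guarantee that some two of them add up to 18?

11

A set avoiding the sum 18 can contain at most one of each pair {x, 18−x}, plus the 4 elements whose complement lies outside the range or equal to its own complement.
The integers 9, …, 18 (10 of them) are such a set: any two sum to at least 9+10 = 19 > 18.
Any 11th integer completes one of the 6 pairs, so 11 choices force a sum of 18.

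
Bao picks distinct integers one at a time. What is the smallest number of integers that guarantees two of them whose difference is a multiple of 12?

Integers whose pairwise differences are multiples of 12 are exactly those sharing a remainder mod 12. By the pigeonhole principle, the 12 residue classes mod 12 are the pigeonholes.
With 12 integers one could put 1 in each residue class and have no class reach 2.
The 13th integer pushes some class to 2, so 12·1 + 1 = 13.

13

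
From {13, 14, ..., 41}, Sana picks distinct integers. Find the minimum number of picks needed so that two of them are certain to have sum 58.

18

Two chosen integers sum to 58 exactly when both halves of some pair {x, 58−x} with 17 ≤ x ≤ 58−x ≤ 41 are chosen — 12 such pairs.
The remaining 5 elements (those with no distinct partner in range) can never complete a 58-sum, so the worst case takes all of them and one from each pair: 5 + 12 = 17.
The 18th integer has to be the second member of some pair, so 17 + 1 = 18.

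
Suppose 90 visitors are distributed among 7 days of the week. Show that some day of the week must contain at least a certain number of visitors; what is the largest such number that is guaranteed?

13

The 7 days of the week are the holes and the 90 visitors are the pigeons.
If every day of the week held at most 12 visitors, the total would be at most 7 × 12 = 84, which is less than 90.
So some day of the week holds at least ⌈90/7⌉ = 13 visitors.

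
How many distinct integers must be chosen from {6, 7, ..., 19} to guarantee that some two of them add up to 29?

A set avoiding the sum 29 can contain at most one of each pair {x, 29−x}, plus the 4 elements whose complement lies outside the range.
The integers 6, …, 14 (9 of them) are such a set: any two sum to at least 6+7 = 13 and at most 13+14 = 27 < 29.
Any 10th integer completes one of the 5 pairs, so 10 choices force a sum of 29.

10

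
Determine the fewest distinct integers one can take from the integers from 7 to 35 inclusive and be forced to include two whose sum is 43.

Group the elements by complementary pair {x, 43−x}: {8,35}, {9,34}, {10,33}, …, giving 14 two-element pairs and 1 integer whose partner 43−x falls outside [7,35].
Pigeonhole: treating each of those 15 groups as a pigeonhole, one can pick one integer per group — 15 integers — with no two summing to 43.
The 16th integer lands in an occupied pair, forcing a sum of 43.

16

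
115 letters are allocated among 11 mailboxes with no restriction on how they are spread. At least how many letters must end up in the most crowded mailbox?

The 11 mailboxes are the holes and the 115 letters are the pigeons.
If every mailbox held at most 10 letters, the total would be at most 11 × 10 = 110, which is less than 115.
So some mailbox holds at least ⌈115/11⌉ = 11 letters.

11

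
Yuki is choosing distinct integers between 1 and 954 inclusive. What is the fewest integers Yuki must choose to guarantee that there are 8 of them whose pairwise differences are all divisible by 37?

Integers whose pairwise differences are multiples of 37 are exactly those sharing a remainder mod 37. The 37 residue classes mod 37 are the pigeonholes.
With 259 integers one could put 7 in each residue class and have no class reach 8.
The 260th integer pushes some class to 8, so 37·7 + 1 = 260.

260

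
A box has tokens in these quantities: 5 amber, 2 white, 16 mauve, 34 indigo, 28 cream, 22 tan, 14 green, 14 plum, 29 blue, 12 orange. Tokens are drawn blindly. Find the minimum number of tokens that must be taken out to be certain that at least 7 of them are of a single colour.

The 10 colours are the holes; the tokens drawn are the pigeons.
To avoid 7 of any one colour, the worst case takes at most 6 of each colour, or every token of a colour that has fewer than 6.
That gives 5 + 2 + 6 + 6 + 6 + 6 + 6 + 6 + 6 + 6 = 55 tokens with no colour reaching 7.
The next token forces some colour to 7, so 55 + 1 = 56.

56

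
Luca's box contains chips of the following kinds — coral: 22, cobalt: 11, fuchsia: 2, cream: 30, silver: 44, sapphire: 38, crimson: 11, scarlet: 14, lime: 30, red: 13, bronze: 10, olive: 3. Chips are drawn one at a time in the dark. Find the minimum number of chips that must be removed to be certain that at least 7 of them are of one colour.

By the pigeonhole principle, put each drawn chip into a box by colour. The largest draw with every box below 7 takes min(count, 6) from each colour; colours with fewer than 6 contribute all they have.
Σ min(cᵢ, 6) = 6 + 6 + 2 + 6 + 6 + 6 + 6 + 6 + 6 + 6 + 6 + 3 = 65.
Draw number 65 + 1 = 66 must push one box to 7.

66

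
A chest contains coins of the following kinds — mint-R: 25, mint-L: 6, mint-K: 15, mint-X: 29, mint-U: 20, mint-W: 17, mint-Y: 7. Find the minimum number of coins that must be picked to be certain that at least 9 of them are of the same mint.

By pigeonhole, the 7 mints are the holes; the coins drawn are the pigeons.
To avoid 9 of any one mint, the worst case takes at most 8 of each mint, or every coin of a mint that has fewer than 8.
That gives 8 + 6 + 8 + 8 + 8 + 8 + 7 = 53 coins with no mint reaching 9.
The next coin forces some mint to 9, so 53 + 1 = 54.

54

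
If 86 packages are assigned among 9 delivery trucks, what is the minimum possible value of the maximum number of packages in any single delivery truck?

10

The 9 delivery trucks are the holes and the 86 packages are the pigeons.
If every delivery truck held at most 9 packages, the total would be at most 9 × 9 = 81, which is less than 86.
So some delivery truck holds at least ⌈86/9⌉ = 10 packages.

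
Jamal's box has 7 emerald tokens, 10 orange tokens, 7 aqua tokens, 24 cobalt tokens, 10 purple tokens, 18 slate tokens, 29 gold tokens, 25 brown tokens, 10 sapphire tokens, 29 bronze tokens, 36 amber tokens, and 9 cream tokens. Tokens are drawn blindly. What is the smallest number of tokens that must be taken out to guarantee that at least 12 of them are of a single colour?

By the pigeonhole principle, the 12 colours are the holes; the tokens drawn are the pigeons.
To avoid 12 of any one colour, the worst case takes at most 11 of each colour, or every token of a colour that has fewer than 11.
That gives 7 + 10 + 7 + 11 + 10 + 11 + 11 + 11 + 10 + 11 + 11 + 9 = 119 tokens with no colour reaching 12.
The next token forces some colour to 12, so 119 + 1 = 120.

120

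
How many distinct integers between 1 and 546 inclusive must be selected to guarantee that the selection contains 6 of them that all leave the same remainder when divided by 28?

By pigeonhole, the 28 residue classes mod 28 are the pigeonholes.
With 140 integers one could put 5 in each residue class and have no class reach 6.
The 141st integer pushes some class to 6, so 28·5 + 1 = 141.

141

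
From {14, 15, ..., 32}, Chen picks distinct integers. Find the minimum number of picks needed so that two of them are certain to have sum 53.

14

Group the elements by complementary pair {x, 53−x}: {21,32}, {22,31}, {23,30}, …, giving 6 two-element pairs and 7 integers whose partner 53−x falls outside [14,32].
Treating each of those 13 groups as a pigeonhole, one can pick one integer per group — 13 integers — with no two summing to 53.
The 14th integer lands in an occupied pair, forcing a sum of 53.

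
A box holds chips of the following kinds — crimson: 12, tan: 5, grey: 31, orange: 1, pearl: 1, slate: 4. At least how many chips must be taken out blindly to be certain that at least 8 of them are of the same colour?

26

By pigeonhole, put each drawn chip into a box by colour. The largest draw with every box below 8 takes min(count, 7) from each colour; colours with fewer than 7 contribute all they have.
Σ min(cᵢ, 7) = 7 + 5 + 7 + 1 + 1 + 4 = 25.
Draw number 25 + 1 = 26 must push one box to 8.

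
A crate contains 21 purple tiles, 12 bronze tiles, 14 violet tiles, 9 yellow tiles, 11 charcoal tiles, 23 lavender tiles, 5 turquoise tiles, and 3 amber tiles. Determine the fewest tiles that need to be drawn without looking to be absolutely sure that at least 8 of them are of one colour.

51

By the pigeonhole principle, put each drawn tile into a box by colour. The largest draw with every box below 8 takes min(count, 7) from each colour; colours with fewer than 7 contribute all they have.
Σ min(cᵢ, 7) = 7 + 7 + 7 + 7 + 7 + 7 + 5 + 3 = 50.
Draw number 50 + 1 = 51 must push one box to 8.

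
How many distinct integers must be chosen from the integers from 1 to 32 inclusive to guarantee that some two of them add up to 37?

19

Group the elements by complementary pair {x, 37−x}: {5,32}, {6,31}, {7,30}, …, giving 14 two-element pairs and 4 integers whose partner 37−x falls outside [1,32].
Pigeonhole: treating each of those 18 groups as a pigeonhole, one can pick one integer per group — 18 integers — with no two summing to 37.
The 19th integer lands in an occupied pair, forcing a sum of 37.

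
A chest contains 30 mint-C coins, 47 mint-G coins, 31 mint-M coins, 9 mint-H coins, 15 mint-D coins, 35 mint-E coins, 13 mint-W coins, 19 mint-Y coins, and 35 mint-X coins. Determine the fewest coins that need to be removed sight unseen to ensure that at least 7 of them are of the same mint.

55

An adversary could hand out at most 6 coins per mint: 6 + 6 + 6 + 6 + 6 + 6 + 6 + 6 + 6 = 54 coins and still no mint has 7.
By the pigeonhole principle, one more coin lands in a mint already at 6, so 55 draws are enough and 54 are not.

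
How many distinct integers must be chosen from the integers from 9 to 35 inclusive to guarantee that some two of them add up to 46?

16

Two chosen integers sum to 46 exactly when both halves of some pair {x, 46−x} with 11 ≤ x ≤ 46−x ≤ 35 are chosen — 12 such pairs.
The remaining 3 elements (those with no distinct partner in range) can never complete a 46-sum, so the worst case takes all of them and one from each pair: 3 + 12 = 15.
The 16th integer has to be the second member of some pair, so 15 + 1 = 16.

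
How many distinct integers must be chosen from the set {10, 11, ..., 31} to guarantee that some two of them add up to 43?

A set avoiding the sum 43 can contain at most one of each pair {x, 43−x}, plus the 2 elements whose complement lies outside the range.
The integers 10, …, 21 (12 of them) are such a set: any two sum to at least 10+11 = 21 and at most 20+21 = 41 < 43.
Any 13th integer completes one of the 10 pairs, so 13 choices force a sum of 43.

13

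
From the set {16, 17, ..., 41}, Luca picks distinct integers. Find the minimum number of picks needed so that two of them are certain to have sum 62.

17

A set avoiding the sum 62 can contain at most one of each pair {x, 62−x}, plus the 6 elements whose complement lies outside the range or equal to its own complement.
The integers 16, …, 31 (16 of them) are such a set: any two sum to at least 16+17 = 33 and at most 30+31 = 61 < 62.
By the pigeonhole principle, any 17th integer completes one of the 10 pairs, so 17 choices force a sum of 62.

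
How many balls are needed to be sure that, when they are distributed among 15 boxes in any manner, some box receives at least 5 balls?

61

With 60 balls one could put exactly 4 in each of the 15 boxes, and no box would reach 5.
One more ball must land in a box that already has 4, giving it 5.
So 15 × 4 + 1 = 61 balls are required.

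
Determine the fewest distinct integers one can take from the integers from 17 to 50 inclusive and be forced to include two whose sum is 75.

Group the elements by complementary pair {x, 75−x}: {25,50}, {26,49}, {27,48}, …, giving 13 two-element pairs and 8 integers whose partner 75−x falls outside [17,50].
Treating each of those 21 groups as a pigeonhole, one can pick one integer per group — 21 integers — with no two summing to 75.
The 22nd integer lands in an occupied pair, forcing a sum of 75.

22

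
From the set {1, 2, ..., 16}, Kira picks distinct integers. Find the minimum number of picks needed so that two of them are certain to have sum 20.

11

A set avoiding the sum 20 can contain at most one of each pair {x, 20−x}, plus the 4 elements whose complement lies outside the range or equal to its own complement.
The integers 1, …, 10 (10 of them) are such a set: any two sum to at least 1+2 = 3 and at most 9+10 = 19 < 20.
By pigeonhole, any 11th integer completes one of the 6 pairs, so 11 choices force a sum of 20.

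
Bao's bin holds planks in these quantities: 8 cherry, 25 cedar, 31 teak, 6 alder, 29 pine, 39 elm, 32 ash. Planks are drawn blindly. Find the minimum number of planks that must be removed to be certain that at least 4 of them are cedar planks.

149

In the worst case for collecting cedar planks, every non-cedar plank comes out first.
There are 8 + 31 + 6 + 29 + 39 + 32 = 145 non-cedar planks altogether.
After those, each further plank must be cedar, so 145 + 4 = 149 draws guarantee 4 cedar planks.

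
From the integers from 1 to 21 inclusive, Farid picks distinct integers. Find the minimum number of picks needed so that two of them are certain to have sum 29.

15

Two chosen integers sum to 29 exactly when both halves of some pair {x, 29−x} with 8 ≤ x ≤ 29−x ≤ 21 are chosen — 7 such pairs.
The remaining 7 elements (those with no distinct partner in range) can never complete a 29-sum, so the worst case takes all of them and one from each pair: 7 + 7 = 14.
By the pigeonhole principle, the 15th integer has to be the second member of some pair, so 14 + 1 = 15.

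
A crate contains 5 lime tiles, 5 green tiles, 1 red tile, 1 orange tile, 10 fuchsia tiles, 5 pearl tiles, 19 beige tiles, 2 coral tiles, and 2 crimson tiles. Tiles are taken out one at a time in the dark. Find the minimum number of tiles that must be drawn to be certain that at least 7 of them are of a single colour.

34

An adversary could hand out at most 6 tiles per colour (7 colours run out sooner): 5 + 5 + 1 + 1 + 6 + 5 + 6 + 2 + 2 = 33 tiles and still no colour has 7.
Pigeonhole: one more tile lands in a colour already at 6, so 34 draws are enough and 33 are not.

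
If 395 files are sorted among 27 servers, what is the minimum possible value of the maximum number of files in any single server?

By the pigeonhole principle, the 27 servers are the holes and the 395 files are the pigeons.
If every server held at most 14 files, the total would be at most 27 × 14 = 378, which is less than 395.
So some server holds at least ⌈395/27⌉ = 15 files.

15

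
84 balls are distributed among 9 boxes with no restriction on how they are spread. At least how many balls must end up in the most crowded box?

10

The 9 boxes are the holes and the 84 balls are the pigeons.
If every box held at most 9 balls, the total would be at most 9 × 9 = 81, which is less than 84.
So some box holds at least ⌈84/9⌉ = 10 balls.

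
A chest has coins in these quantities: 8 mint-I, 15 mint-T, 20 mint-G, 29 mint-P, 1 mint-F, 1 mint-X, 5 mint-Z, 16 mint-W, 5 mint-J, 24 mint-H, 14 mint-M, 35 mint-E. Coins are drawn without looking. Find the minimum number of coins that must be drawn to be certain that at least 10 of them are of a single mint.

Put each drawn coin into a box by mint. The largest draw with every box below 10 takes min(count, 9) from each mint; mints with fewer than 9 contribute all they have.
Σ min(cᵢ, 9) = 8 + 9 + 9 + 9 + 1 + 1 + 5 + 9 + 5 + 9 + 9 + 9 = 83.
Draw number 83 + 1 = 84 must push one box to 10.

84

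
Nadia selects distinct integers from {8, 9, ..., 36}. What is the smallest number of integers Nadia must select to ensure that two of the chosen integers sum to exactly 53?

20

Group the elements by complementary pair {x, 53−x}: {17,36}, {18,35}, {19,34}, …, giving 10 two-element pairs and 9 integers whose partner 53−x falls outside [8,36].
By the pigeonhole principle, treating each of those 19 groups as a pigeonhole, one can pick one integer per group — 19 integers — with no two summing to 53.
The 20th integer lands in an occupied pair, forcing a sum of 53.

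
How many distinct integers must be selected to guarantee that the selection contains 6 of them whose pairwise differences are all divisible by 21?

Integers whose pairwise differences are multiples of 21 are exactly those sharing a remainder mod 21. The 21 residue classes mod 21 are the pigeonholes.
With 105 integers one could put 5 in each residue class and have no class reach 6.
The 106th integer pushes some class to 6, so 21·5 + 1 = 106.

106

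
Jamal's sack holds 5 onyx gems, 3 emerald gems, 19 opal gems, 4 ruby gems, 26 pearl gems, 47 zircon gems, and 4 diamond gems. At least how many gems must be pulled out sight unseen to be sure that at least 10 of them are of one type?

An adversary could hand out at most 9 gems per type (4 types run out sooner): 5 + 3 + 9 + 4 + 9 + 9 + 4 = 43 gems and still no type has 10.
Pigeonhole: one more gem lands in a type already at 9, so 44 draws are enough and 43 are not.

44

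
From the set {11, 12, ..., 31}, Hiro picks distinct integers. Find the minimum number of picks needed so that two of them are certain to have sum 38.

14

A set avoiding the sum 38 can contain at most one of each pair {x, 38−x}, plus the 5 elements whose complement lies outside the range or equal to its own complement.
The integers 19, …, 31 (13 of them) are such a set: any two sum to at least 19+20 = 39 > 38.
Any 14th integer completes one of the 8 pairs, so 14 choices force a sum of 38.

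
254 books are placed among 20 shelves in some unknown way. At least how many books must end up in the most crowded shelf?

13

The 20 shelves are the holes and the 254 books are the pigeons.
If every shelf held at most 12 books, the total would be at most 20 × 12 = 240, which is less than 254.
So some shelf holds at least ⌈254/20⌉ = 13 books.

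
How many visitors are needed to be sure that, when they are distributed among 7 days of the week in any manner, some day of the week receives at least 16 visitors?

With 105 visitors one could put exactly 15 in each of the 7 days of the week, and no day of the week would reach 16.
Pigeonhole: one more visitor must land in a day of the week that already has 15, giving it 16.
So 7 × 15 + 1 = 106 visitors are required.

106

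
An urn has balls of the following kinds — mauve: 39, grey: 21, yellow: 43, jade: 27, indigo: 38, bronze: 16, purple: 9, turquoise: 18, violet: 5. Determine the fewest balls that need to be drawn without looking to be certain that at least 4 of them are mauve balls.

In the worst case for collecting mauve balls, every non-mauve ball comes out first.
There are 21 + 43 + 27 + 38 + 16 + 9 + 18 + 5 = 177 non-mauve balls altogether.
After those, each further ball must be mauve, so 177 + 4 = 181 draws guarantee 4 mauve balls.

181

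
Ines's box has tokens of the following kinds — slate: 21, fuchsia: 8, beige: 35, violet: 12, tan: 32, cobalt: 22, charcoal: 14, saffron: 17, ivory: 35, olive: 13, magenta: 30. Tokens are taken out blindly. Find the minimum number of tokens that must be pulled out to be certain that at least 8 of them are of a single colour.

78

The 11 colours are the holes; the tokens drawn are the pigeons.
To avoid 8 of any one colour, the worst case takes at most 7 of each colour.
That gives 7 + 7 + 7 + 7 + 7 + 7 + 7 + 7 + 7 + 7 + 7 = 77 tokens with no colour reaching 8.
The next token forces some colour to 8, so 77 + 1 = 78.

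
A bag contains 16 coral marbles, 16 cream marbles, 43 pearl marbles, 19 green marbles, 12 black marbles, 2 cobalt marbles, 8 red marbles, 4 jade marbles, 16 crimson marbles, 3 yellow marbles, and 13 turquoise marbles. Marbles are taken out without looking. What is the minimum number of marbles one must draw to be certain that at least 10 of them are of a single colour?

81

By the pigeonhole principle, the 11 colours are the holes; the marbles drawn are the pigeons.
To avoid 10 of any one colour, the worst case takes at most 9 of each colour, or every marble of a colour that has fewer than 9.
That gives 9 + 9 + 9 + 9 + 9 + 2 + 8 + 4 + 9 + 3 + 9 = 80 marbles with no colour reaching 10.
The next marble forces some colour to 10, so 80 + 1 = 81.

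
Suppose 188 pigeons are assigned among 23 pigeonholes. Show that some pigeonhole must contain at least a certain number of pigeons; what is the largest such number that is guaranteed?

9

By the pigeonhole principle, the 23 pigeonholes are the holes and the 188 pigeons are the pigeons.
If every pigeonhole held at most 8 pigeons, the total would be at most 23 × 8 = 184, which is less than 188.
So some pigeonhole holds at least ⌈188/23⌉ = 9 pigeons.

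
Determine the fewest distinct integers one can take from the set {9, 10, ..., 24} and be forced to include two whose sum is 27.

12

Two chosen integers sum to 27 exactly when both halves of some pair {x, 27−x} with 9 ≤ x ≤ 27−x ≤ 18 are chosen — 5 such pairs.
The remaining 6 elements (those with no distinct partner in range) can never complete a 27-sum, so the worst case takes all of them and one from each pair: 6 + 5 = 11.
The 12th integer has to be the second member of some pair, so 11 + 1 = 12.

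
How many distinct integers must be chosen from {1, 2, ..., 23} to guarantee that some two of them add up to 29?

A set avoiding the sum 29 can contain at most one of each pair {x, 29−x}, plus the 5 elements whose complement lies outside the range.
The integers 1, …, 14 (14 of them) are such a set: any two sum to at least 1+2 = 3 and at most 13+14 = 27 < 29.
Pigeonhole: any 15th integer completes one of the 9 pairs, so 15 choices force a sum of 29.

15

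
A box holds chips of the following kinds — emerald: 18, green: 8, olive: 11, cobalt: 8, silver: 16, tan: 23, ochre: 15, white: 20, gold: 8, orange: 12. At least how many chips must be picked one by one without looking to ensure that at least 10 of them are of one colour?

88

Pigeonhole: the 10 colours are the holes; the chips drawn are the pigeons.
To avoid 10 of any one colour, the worst case takes at most 9 of each colour, or every chip of a colour that has fewer than 9.
That gives 9 + 8 + 9 + 8 + 9 + 9 + 9 + 9 + 8 + 9 = 87 chips with no colour reaching 10.
The next chip forces some colour to 10, so 87 + 1 = 88.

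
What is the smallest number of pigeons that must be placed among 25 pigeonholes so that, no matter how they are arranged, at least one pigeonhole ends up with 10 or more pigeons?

226

With 225 pigeons one could put exactly 9 in each of the 25 pigeonholes, and no pigeonhole would reach 10.
One more pigeon must land in a pigeonhole that already has 9, giving it 10.
So 25 × 9 + 1 = 226 pigeons are required.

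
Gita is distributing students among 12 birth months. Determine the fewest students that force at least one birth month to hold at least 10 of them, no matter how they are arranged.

109

With 108 students one could put exactly 9 in each of the 12 birth months, and no birth month would reach 10.
By pigeonhole, one more student must land in a birth month that already has 9, giving it 10.
So 12 × 9 + 1 = 109 students are required.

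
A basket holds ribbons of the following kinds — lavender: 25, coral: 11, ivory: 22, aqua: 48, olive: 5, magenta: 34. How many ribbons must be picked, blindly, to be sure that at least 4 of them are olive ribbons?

144

In the worst case for collecting olive ribbons, every non-olive ribbon comes out first.
There are 25 + 11 + 22 + 48 + 34 = 140 non-olive ribbons altogether.
After those, each further ribbon must be olive, so 140 + 4 = 144 draws guarantee 4 olive ribbons.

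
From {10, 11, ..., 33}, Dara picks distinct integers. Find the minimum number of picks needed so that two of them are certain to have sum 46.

15

Group the elements by complementary pair {x, 46−x}: {13,33}, {14,32}, {15,31}, …, giving 10 two-element pairs; the single value 23 (it cannot pair with itself since the integers are distinct); and 3 integers whose partner 46−x falls outside [10,33].
Pigeonhole: treating each of those 14 groups as a pigeonhole, one can pick one integer per group — 14 integers — with no two summing to 46.
The 15th integer lands in an occupied pair, forcing a sum of 46.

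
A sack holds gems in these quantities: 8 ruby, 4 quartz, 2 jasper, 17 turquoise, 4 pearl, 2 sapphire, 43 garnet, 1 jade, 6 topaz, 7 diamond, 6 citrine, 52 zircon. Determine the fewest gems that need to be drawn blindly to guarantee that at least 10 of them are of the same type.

By pigeonhole, put each drawn gem into a box by type. The largest draw with every box below 10 takes min(count, 9) from each type; types with fewer than 9 contribute all they have.
Σ min(cᵢ, 9) = 8 + 4 + 2 + 9 + 4 + 2 + 9 + 1 + 6 + 7 + 6 + 9 = 67.
Draw number 67 + 1 = 68 must push one box to 10.

68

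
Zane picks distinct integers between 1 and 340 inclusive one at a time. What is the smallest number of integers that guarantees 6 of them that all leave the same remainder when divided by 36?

By pigeonhole, the 36 residue classes mod 36 are the pigeonholes.
With 180 integers one could put 5 in each residue class and have no class reach 6.
The 181st integer pushes some class to 6, so 36·5 + 1 = 181.

181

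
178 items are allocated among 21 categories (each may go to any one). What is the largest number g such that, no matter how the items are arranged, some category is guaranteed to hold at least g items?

The 21 categories are the holes and the 178 items are the pigeons.
If every category held at most 8 items, the total would be at most 21 × 8 = 168, which is less than 178.
So some category holds at least ⌈178/21⌉ = 9 items.

9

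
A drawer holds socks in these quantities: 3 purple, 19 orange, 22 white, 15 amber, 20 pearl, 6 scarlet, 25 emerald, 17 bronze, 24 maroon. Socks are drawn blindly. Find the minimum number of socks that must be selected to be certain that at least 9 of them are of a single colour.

An adversary could hand out at most 8 socks per colour (purple, scarlet run out sooner): 3 + 8 + 8 + 8 + 8 + 6 + 8 + 8 + 8 = 65 socks and still no colour has 9.
One more sock lands in a colour already at 8, so 66 draws are enough and 65 are not.

66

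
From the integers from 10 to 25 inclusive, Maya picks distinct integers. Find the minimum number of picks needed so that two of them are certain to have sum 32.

Two chosen integers sum to 32 exactly when both halves of some pair {x, 32−x} with 10 ≤ x ≤ 32−x ≤ 22 are chosen — 6 such pairs.
The remaining 4 elements (those with no distinct partner in range) can never complete a 32-sum, so the worst case takes all of them and one from each pair: 4 + 6 = 10.
By the pigeonhole principle, the 11th integer has to be the second member of some pair, so 10 + 1 = 11.

11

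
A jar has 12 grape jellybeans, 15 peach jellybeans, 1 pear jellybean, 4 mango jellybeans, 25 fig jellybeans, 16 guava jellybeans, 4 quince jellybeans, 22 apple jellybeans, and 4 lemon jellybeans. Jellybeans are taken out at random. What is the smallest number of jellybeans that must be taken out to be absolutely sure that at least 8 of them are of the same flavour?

49

An adversary could hand out at most 7 jellybeans per flavour (4 flavours run out sooner): 7 + 7 + 1 + 4 + 7 + 7 + 4 + 7 + 4 = 48 jellybeans and still no flavour has 8.
By the pigeonhole principle, one more jellybean lands in a flavour already at 7, so 49 draws are enough and 48 are not.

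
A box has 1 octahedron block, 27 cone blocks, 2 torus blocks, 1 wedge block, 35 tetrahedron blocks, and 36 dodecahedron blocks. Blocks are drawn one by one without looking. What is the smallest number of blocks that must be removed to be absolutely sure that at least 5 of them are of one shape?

The 6 shapes are the holes; the blocks drawn are the pigeons.
To avoid 5 of any one shape, the worst case takes at most 4 of each shape, or every block of a shape that has fewer than 4.
That gives 1 + 4 + 2 + 1 + 4 + 4 = 16 blocks with no shape reaching 5.
The next block forces some shape to 5, so 16 + 1 = 17.

17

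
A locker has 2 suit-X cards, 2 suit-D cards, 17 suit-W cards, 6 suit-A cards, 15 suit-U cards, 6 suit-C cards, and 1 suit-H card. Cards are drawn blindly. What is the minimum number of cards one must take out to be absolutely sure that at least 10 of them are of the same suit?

36

An adversary could hand out at most 9 cards per suit (5 suits run out sooner): 2 + 2 + 9 + 6 + 9 + 6 + 1 = 35 cards and still no suit has 10.
By the pigeonhole principle, one more card lands in a suit already at 9, so 36 draws are enough and 35 are not.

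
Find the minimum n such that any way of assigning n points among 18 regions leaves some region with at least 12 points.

199

With 198 points one could put exactly 11 in each of the 18 regions, and no region would reach 12.
One more point must land in a region that already has 11, giving it 12.
So 18 × 11 + 1 = 199 points are required.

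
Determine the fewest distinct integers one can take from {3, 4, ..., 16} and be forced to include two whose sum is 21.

9

Group the elements by complementary pair {x, 21−x}: {5,16}, {6,15}, {7,14}, …, giving 6 two-element pairs and 2 integers whose partner 21−x falls outside [3,16].
Pigeonhole: treating each of those 8 groups as a pigeonhole, one can pick one integer per group — 8 integers — with no two summing to 21.
The 9th integer lands in an occupied pair, forcing a sum of 21.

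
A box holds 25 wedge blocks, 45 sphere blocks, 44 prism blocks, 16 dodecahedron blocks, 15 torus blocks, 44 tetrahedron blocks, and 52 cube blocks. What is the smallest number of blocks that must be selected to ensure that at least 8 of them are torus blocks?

234

In the worst case for collecting torus blocks, every non-torus block comes out first.
There are 25 + 45 + 44 + 16 + 44 + 52 = 226 non-torus blocks altogether.
After those, each further block must be torus, so 226 + 8 = 234 draws guarantee 8 torus blocks.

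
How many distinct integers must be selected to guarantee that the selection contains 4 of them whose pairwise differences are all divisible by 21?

Integers whose pairwise differences are multiples of 21 are exactly those sharing a remainder mod 21. The 21 residue classes mod 21 are the pigeonholes.
With 63 integers one could put 3 in each residue class and have no class reach 4.
The 64th integer pushes some class to 4, so 21·3 + 1 = 64.

64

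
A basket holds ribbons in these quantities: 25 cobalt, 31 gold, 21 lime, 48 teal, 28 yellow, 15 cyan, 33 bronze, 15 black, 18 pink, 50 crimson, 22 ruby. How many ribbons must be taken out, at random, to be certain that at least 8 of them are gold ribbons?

In the worst case for collecting gold ribbons, every non-gold ribbon comes out first.
There are 25 + 21 + 48 + 28 + 15 + 33 + 15 + 18 + 50 + 22 = 275 non-gold ribbons altogether.
After those, each further ribbon must be gold, so 275 + 8 = 283 draws guarantee 8 gold ribbons.

283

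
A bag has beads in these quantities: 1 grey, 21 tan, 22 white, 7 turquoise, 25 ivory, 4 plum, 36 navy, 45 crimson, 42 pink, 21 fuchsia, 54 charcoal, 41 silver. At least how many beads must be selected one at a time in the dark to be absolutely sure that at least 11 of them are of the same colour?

103

An adversary could hand out at most 10 beads per colour (grey, turquoise, plum run out sooner): 1 + 10 + 10 + 7 + 10 + 4 + 10 + 10 + 10 + 10 + 10 + 10 = 102 beads and still no colour has 11.
One more bead lands in a colour already at 10, so 103 draws are enough and 102 are not.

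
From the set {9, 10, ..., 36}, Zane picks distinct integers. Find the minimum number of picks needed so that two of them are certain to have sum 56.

Two chosen integers sum to 56 exactly when both halves of some pair {x, 56−x} with 20 ≤ x ≤ 56−x ≤ 36 are chosen — 8 such pairs.
The remaining 12 elements (those with no distinct partner in range) can never complete a 56-sum, so the worst case takes all of them and one from each pair: 12 + 8 = 20.
By the pigeonhole principle, the 21st integer has to be the second member of some pair, so 20 + 1 = 21.

21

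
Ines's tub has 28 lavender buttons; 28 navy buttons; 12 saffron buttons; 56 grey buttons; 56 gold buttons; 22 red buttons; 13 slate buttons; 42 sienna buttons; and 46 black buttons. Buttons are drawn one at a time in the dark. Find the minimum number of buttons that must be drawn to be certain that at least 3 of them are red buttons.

In the worst case for collecting red buttons, every non-red button comes out first.
There are 28 + 28 + 12 + 56 + 56 + 13 + 42 + 46 = 281 non-red buttons altogether.
After those, each further button must be red, so 281 + 3 = 284 draws guarantee 3 red buttons.

284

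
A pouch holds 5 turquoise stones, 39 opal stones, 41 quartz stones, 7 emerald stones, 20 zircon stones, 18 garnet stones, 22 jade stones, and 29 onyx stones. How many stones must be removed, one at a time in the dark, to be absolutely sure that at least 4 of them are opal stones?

146

In the worst case for collecting opal stones, every non-opal stone comes out first.
There are 5 + 41 + 7 + 20 + 18 + 22 + 29 = 142 non-opal stones altogether.
After those, each further stone must be opal, so 142 + 4 = 146 draws guarantee 4 opal stones.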